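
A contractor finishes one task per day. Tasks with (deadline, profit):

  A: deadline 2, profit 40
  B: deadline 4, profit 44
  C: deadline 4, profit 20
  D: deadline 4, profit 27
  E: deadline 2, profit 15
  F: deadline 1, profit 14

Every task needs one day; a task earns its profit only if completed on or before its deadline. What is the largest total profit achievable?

Profit order: B=44 A=40 D=27 C=20 E=15 F=14
Assign: B→slot 4, A→slot 2, D→slot 3, C→slot 1, E skipped, F skipped.
Slots: [1:C] [2:A] [3:D] [4:B]
Profit = 20 + 40 + 27 + 44 = 131

131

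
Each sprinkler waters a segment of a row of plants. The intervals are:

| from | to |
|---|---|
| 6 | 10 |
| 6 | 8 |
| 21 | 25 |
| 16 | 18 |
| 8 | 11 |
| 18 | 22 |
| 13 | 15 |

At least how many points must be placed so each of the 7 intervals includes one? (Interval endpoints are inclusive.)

Process intervals by earliest right end; each time one isn't hit yet, stab at its right endpoint.
By right end: [6,8]  [6,10]  [8,11]  [13,15]  [16,18]  [18,22]  [21,25]
[6,8] uncovered → point at 8; [13,15] uncovered → point at 15; [16,18] uncovered → point at 18; [21,25] uncovered → point at 25.
Points: 8, 15, 18, 25 (4 total).

4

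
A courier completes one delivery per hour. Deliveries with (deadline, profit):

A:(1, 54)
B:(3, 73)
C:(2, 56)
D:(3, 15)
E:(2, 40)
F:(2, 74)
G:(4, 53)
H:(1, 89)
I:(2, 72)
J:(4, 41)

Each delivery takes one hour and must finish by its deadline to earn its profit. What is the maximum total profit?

289

Take jobs in profit order; each goes to the latest open slot no later than its deadline.
By profit: H(d1,89), F(d2,74), B(d3,73), I(d2,72), C(d2,56), A(d1,54), G(d4,53), J(d4,41), E(d2,40), D(d3,15)
H→slot 1; F→slot 2; B→slot 3; I skipped; C skipped; A skipped; G→slot 4; J skipped; E skipped; D skipped.
Profit = 89 + 74 + 73 + 53 = 289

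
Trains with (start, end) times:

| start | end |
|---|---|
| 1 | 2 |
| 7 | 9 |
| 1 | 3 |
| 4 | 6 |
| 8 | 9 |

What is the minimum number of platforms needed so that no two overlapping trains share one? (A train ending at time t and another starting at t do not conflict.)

Events (time:±→running): 1:+→1 1:+→2 … peak 2.

2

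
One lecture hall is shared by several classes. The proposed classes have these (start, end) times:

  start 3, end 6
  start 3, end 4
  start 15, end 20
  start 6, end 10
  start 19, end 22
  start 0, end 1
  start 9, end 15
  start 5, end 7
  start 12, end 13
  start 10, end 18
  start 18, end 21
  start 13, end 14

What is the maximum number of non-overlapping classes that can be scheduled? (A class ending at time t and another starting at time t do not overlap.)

By end time: (0,1), (3,4), (3,6), (5,7), (6,10), (12,13), (13,14), (9,15), (10,18), (15,20), (18,21), (19,22).
Pick (0,1); next start ≥ 1 → (3,4); next start ≥ 4 → (5,7); next start ≥ 7 → (12,13); next start ≥ 13 → (13,14); next start ≥ 14 → (15,20).
Selected 6 classes.

6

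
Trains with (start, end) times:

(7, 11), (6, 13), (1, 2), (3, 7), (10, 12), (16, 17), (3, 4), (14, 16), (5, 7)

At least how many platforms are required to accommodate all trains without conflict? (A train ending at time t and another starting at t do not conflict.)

The answer is the maximum number of intervals overlapping at any instant.
Events (time:±→running): 1:+→1 2:-→0 3:+→1 3:+→2 4:-→1 5:+→2 6:+→3 … peak 3.

3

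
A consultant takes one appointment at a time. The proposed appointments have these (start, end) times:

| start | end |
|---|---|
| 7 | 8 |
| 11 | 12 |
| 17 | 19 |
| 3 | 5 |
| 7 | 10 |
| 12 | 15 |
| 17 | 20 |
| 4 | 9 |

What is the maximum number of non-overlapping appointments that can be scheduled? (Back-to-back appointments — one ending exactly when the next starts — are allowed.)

5

Order by finish time; keep every interval that doesn't clash with the previous kept one.
Sorted by end: (3,5)  (7,8)  (4,9)  (7,10)  (11,12)  (12,15)  (17,19)  (17,20)
take (3,5); take (7,8); skip (4,9); skip (7,10); take (11,12); take (12,15); take (17,19); skip (17,20).
Selected 5 appointments.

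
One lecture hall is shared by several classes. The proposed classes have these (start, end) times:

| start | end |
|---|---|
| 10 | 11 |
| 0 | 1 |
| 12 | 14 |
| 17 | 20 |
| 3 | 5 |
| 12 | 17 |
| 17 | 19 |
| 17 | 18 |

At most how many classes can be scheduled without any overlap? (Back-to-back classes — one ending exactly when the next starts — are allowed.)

Sorted by end: (0,1)  (3,5)  (10,11)  (12,14)  (12,17)  (17,18)  (17,19)  (17,20)
take (0,1); take (3,5); take (10,11); take (12,14); skip (12,17); take (17,18); skip (17,19).
Selected 5 classes.

5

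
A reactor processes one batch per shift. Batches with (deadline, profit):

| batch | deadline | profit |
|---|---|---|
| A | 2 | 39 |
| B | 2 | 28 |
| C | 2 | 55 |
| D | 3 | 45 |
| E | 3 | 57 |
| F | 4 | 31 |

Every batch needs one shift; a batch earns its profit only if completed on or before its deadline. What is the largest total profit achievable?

188

Take jobs in profit order; each goes to the latest open slot no later than its deadline.
By profit: E(d3,57), C(d2,55), D(d3,45), A(d2,39), F(d4,31), B(d2,28)
E→slot 3; C→slot 2; D→slot 1; A skipped; F→slot 4; B skipped.
Profit = 45 + 55 + 57 + 31 = 188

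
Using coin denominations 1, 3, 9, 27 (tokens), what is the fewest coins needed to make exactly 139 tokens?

Use the largest denomination that fits, subtract, and repeat.
139 = 5×27 + 1×3 + 1×1
Total coins = 5 + 1 + 1 = 7

7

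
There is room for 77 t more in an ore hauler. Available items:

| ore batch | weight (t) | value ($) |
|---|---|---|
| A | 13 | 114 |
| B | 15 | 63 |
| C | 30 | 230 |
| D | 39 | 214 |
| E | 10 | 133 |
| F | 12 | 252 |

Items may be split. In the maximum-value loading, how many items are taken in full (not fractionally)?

4

Sort by value per unit weight and fill in that order.
Order: F (252/12=21.00) > E (133/10=13.30) > A (114/13=8.77) > C (230/30=7.67) > D (214/39=5.49) > B (63/15=4.20)
Fill: take F (12 @ 252) → take E (10 @ 133) → take A (13 @ 114) → take C (30 @ 230) → take 12/39 of D → 65.85; 77/77 used.
4 item(s) taken whole; one partial (take 12/39 of D).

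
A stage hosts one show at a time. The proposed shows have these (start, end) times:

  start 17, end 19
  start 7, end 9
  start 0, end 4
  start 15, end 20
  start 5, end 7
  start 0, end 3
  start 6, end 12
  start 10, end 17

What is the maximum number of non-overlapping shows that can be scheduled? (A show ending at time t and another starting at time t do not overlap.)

Order by finish time; keep every interval that doesn't clash with the previous kept one.
By end time: (0,3), (0,4), (5,7), (7,9), (6,12), (10,17), (17,19), (15,20).
Pick (0,3); next start ≥ 3 → (5,7); next start ≥ 7 → (7,9); next start ≥ 9 → (10,17); next start ≥ 17 → (17,19).
Selected 5 shows.

5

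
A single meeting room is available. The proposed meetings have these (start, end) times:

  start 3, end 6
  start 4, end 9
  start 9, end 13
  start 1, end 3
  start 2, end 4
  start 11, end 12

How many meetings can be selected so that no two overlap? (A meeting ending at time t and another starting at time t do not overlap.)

3

By end time: (1,3), (2,4), (3,6), (4,9), (11,12), (9,13).
Pick (1,3); next start ≥ 3 → (3,6); next start ≥ 6 → (11,12).
Selected 3 meetings.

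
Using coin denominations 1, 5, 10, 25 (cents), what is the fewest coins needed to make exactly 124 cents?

Use the largest denomination that fits, subtract, and repeat.
124 − 4×25→24 − 2×10→4 − 4×1→0
Total coins = 4 + 2 + 4 = 10

10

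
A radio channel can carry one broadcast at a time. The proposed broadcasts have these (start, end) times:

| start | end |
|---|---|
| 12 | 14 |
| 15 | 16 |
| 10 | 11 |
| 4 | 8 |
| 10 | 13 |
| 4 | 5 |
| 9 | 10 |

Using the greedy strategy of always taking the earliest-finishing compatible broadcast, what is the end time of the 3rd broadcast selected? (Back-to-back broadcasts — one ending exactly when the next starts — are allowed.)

Greedy by earliest finish: after sorting by end time, pick each interval compatible with the last pick.
Sorted by end: (4,5)  (4,8)  (9,10)  (10,11)  (10,13)  (12,14)  (15,16)
take (4,5); skip (4,8); take (9,10); take (10,11); take (12,14); take (15,16).
Selected: (4,5) (9,10) (10,11) (12,14) (15,16)

11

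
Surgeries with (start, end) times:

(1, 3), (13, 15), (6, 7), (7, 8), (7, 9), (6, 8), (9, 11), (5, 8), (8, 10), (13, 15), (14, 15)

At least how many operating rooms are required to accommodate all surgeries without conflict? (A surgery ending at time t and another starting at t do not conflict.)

4

The answer is the maximum number of intervals overlapping at any instant.
starts: [1, 5, 6, 6, 7, 7, 8, 9, 13, 13, 14]
ends:   [3, 7, 8, 8, 8, 9, 10, 11, 15, 15, 15]
s1→1 e3→0 s5→1 s6→2 s6→3 e7→2 s7→3 s7→4  — peak 4.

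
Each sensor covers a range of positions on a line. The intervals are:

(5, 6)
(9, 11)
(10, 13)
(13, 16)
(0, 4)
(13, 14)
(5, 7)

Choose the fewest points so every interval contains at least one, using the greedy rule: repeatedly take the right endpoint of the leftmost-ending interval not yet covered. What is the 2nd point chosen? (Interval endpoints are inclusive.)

6

Sorted: [0,4] [5,6] [5,7] [9,11] [10,13] [13,14] [13,16]
{[0,4]} hit by 4; {[5,6],[5,7]} hit by 6; {[9,11],[10,13]} hit by 11; {[13,14],[13,16]} hit by 14.
Points: 4, 6, 11, 14 (4 total).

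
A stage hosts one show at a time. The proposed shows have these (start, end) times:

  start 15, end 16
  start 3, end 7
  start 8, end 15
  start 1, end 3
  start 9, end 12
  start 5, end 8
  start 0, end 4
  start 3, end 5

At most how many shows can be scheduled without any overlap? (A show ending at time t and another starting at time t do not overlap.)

Sort by end time and greedily take each interval whose start is ≥ the last chosen end.
By end time: (1,3), (0,4), (3,5), (3,7), (5,8), (9,12), (8,15), (15,16).
Pick (1,3); next start ≥ 3 → (3,5); next start ≥ 5 → (5,8); next start ≥ 8 → (9,12); next start ≥ 12 → (15,16).
Selected 5 shows.

5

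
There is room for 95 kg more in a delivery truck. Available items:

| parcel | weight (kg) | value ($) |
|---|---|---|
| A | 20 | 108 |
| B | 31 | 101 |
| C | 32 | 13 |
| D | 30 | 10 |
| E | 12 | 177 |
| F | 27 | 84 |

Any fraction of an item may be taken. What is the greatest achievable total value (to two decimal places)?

472.03

Ratios (sorted): E 14.75, A 5.40, B 3.26, F 3.11, C 0.41, D 0.33
take E (12 @ 177); take A (20 @ 108); take B (31 @ 101); take F (27 @ 84); take 5/32 of C → 2.03. Capacity used 95/95.
Total value = 472.03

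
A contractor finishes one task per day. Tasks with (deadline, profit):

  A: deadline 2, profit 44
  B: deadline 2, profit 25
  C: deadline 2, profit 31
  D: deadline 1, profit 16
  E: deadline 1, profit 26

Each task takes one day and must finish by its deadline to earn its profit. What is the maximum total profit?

75

Take jobs in profit order; each goes to the latest open slot no later than its deadline.
By profit: A(d2,44), C(d2,31), E(d1,26), B(d2,25), D(d1,16)
A→slot 2; C→slot 1; E skipped; B skipped; D skipped.
Profit = 31 + 44 = 75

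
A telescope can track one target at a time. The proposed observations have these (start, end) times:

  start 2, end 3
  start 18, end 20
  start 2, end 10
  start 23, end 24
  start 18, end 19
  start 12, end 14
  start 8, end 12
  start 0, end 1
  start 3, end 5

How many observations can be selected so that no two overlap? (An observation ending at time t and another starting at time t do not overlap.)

By end time: (0,1), (2,3), (3,5), (2,10), (8,12), (12,14), (18,19), (18,20), (23,24).
Pick (0,1); next start ≥ 1 → (2,3); next start ≥ 3 → (3,5); next start ≥ 5 → (8,12); next start ≥ 12 → (12,14); next start ≥ 14 → (18,19); next start ≥ 19 → (23,24).
Selected 7 observations.

7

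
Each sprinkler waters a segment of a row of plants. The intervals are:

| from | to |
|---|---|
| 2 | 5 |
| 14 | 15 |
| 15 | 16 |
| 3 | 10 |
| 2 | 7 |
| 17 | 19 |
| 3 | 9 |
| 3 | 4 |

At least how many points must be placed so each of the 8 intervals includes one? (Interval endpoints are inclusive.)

3

Sorted: [3,4] [2,5] [2,7] [3,9] [3,10] [14,15] [15,16] [17,19]
{[3,4],[2,5],[2,7],[3,9],[3,10]} hit by 4; {[14,15],[15,16]} hit by 15; {[17,19]} hit by 19.
Points: 4, 15, 19 (3 total).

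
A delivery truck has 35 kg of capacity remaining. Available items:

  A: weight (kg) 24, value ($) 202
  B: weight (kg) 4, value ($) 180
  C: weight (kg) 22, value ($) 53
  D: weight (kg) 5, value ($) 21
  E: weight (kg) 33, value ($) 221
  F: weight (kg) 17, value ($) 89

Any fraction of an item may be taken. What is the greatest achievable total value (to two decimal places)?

Order: B (180/4=45.00) > A (202/24=8.42) > E (221/33=6.70) > F (89/17=5.24) > D (21/5=4.20) > C (53/22=2.41)
Fill: take B (4 @ 180) → take A (24 @ 202) → take 7/33 of E → 46.88; 35/35 used.
Total value = 428.88

428.88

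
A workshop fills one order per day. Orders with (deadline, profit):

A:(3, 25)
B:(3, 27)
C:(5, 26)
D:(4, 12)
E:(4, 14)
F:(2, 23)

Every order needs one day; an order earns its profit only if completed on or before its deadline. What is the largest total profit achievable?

Take jobs in profit order; each goes to the latest open slot no later than its deadline.
Profit order: B=27 C=26 A=25 F=23 E=14 D=12
Assign: B→slot 3, C→slot 5, A→slot 2, F→slot 1, E→slot 4, D skipped.
Slots: [1:F] [2:A] [3:B] [4:E] [5:C]
Profit = 23 + 25 + 27 + 14 + 26 = 115

115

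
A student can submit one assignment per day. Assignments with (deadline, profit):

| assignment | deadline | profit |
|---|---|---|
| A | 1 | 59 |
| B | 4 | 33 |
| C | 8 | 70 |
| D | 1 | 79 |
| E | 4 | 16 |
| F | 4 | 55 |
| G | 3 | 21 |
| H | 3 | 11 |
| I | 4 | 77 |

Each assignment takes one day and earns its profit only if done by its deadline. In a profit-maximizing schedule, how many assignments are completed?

Profit order: D=79 I=77 C=70 A=59 F=55 B=33 G=21 E=16 H=11
Assign: D→slot 1, I→slot 4, C→slot 8, A skipped, F→slot 3, B→slot 2, G skipped, E skipped, H skipped.
Slots: [1:D] [2:B] [3:F] [4:I] [8:C]
5 of 9 scheduled.

5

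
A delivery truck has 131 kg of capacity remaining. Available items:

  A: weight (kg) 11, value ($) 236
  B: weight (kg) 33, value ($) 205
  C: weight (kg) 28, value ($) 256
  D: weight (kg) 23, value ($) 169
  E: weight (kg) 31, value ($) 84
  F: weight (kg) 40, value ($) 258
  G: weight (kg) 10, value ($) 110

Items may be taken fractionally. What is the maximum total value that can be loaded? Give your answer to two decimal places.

Greedy by value/weight ratio, highest first.
Ratios (sorted): A 21.45, G 11.00, C 9.14, D 7.35, F 6.45, B 6.21, E 2.71
take A (11 @ 236); take G (10 @ 110); take C (28 @ 256); take D (23 @ 169); take F (40 @ 258); take 19/33 of B → 118.03. Capacity used 131/131.
Total value = 1147.03

1147.03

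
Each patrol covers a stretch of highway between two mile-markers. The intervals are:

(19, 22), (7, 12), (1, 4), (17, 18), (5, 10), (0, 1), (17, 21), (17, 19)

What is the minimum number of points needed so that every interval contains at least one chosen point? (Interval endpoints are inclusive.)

Sorted: [0,1] [1,4] [5,10] [7,12] [17,18] [17,19] [17,21] [19,22]
{[0,1],[1,4]} hit by 1; {[5,10],[7,12]} hit by 10; {[17,18],[17,19],[17,21]} hit by 18; {[19,22]} hit by 22.
Points: 1, 10, 18, 22 (4 total).

4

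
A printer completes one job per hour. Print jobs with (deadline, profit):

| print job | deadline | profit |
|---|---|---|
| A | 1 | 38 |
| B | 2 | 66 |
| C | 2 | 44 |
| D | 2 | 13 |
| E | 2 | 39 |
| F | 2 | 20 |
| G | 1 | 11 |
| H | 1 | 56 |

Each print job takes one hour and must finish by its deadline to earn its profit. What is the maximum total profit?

122

Take jobs in profit order; each goes to the latest open slot no later than its deadline.
By profit: B(d2,66), H(d1,56), C(d2,44), E(d2,39), A(d1,38), F(d2,20), D(d2,13), G(d1,11)
B→slot 2; H→slot 1; C skipped; E skipped; A skipped; F skipped; D skipped; G skipped.
Profit = 56 + 66 = 122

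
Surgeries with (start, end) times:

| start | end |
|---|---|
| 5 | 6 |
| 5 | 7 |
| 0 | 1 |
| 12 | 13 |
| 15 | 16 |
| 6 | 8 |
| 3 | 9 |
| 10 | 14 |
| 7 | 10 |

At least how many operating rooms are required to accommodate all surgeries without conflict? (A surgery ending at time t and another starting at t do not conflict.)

The answer is the maximum number of intervals overlapping at any instant.
Events (time:±→running): 0:+→1 1:-→0 3:+→1 5:+→2 5:+→3 … peak 3.

3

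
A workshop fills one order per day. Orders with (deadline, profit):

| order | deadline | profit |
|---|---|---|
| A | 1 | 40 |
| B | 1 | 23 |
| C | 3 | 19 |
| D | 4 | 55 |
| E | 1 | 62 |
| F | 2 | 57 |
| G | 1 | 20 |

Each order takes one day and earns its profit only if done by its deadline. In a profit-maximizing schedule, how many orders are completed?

4

Take jobs in profit order; each goes to the latest open slot no later than its deadline.
Profit order: E=62 F=57 D=55 A=40 B=23 G=20 C=19
Assign: E→slot 1, F→slot 2, D→slot 4, A skipped, B skipped, G skipped, C→slot 3.
Slots: [1:E] [2:F] [3:C] [4:D]
4 of 7 scheduled.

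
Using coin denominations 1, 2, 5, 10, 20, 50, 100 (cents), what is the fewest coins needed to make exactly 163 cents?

5

163 = 1×100 + 1×50 + 1×10 + 1×2 + 1×1
Total coins = 1 + 1 + 1 + 1 + 1 = 5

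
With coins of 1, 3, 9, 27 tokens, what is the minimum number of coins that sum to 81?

81 = 3×27
Total coins = 3 = 3

3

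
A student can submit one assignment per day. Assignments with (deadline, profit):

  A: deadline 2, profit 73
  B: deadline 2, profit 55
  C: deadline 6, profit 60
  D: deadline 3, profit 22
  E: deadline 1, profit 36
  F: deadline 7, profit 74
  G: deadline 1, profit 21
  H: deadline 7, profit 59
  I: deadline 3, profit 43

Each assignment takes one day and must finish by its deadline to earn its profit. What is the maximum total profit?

364

Take jobs in profit order; each goes to the latest open slot no later than its deadline.
By profit: F(d7,74), A(d2,73), C(d6,60), H(d7,59), B(d2,55), I(d3,43), E(d1,36), D(d3,22), G(d1,21)
F→slot 7; A→slot 2; C→slot 6; H→slot 5; B→slot 1; I→slot 3; E skipped; D skipped; G skipped.
Profit = 55 + 73 + 43 + 59 + 60 + 74 = 364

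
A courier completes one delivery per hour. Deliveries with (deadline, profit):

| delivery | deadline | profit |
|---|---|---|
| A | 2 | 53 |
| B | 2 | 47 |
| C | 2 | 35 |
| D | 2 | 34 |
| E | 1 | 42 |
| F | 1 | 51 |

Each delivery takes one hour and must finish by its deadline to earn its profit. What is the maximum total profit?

104

Sort by profit descending; place each in the latest free slot ≤ its deadline.
Profit order: A=53 F=51 B=47 E=42 C=35 D=34
Assign: A→slot 2, F→slot 1, B skipped, E skipped, C skipped, D skipped.
Slots: [1:F] [2:A]
Profit = 51 + 53 = 104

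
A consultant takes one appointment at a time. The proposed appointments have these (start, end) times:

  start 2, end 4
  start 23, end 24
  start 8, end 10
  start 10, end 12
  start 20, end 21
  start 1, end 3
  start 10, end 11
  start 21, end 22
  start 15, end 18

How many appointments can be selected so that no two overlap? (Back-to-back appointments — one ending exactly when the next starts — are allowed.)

Sort by end time and greedily take each interval whose start is ≥ the last chosen end.
Sorted by end: (1,3)  (2,4)  (8,10)  (10,11)  (10,12)  (15,18)  (20,21)  (21,22)  (23,24)
take (1,3); take (8,10); take (10,11); take (15,18); take (20,21); take (21,22); take (23,24).
Selected 7 appointments.

7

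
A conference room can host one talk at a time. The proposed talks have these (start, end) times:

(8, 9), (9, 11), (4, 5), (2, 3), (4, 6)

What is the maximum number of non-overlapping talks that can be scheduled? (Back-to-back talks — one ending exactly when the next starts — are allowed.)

Sorted by end: (2,3)  (4,5)  (4,6)  (8,9)  (9,11)
take (2,3); take (4,5); take (8,9); take (9,11).
Selected 4 talks.

4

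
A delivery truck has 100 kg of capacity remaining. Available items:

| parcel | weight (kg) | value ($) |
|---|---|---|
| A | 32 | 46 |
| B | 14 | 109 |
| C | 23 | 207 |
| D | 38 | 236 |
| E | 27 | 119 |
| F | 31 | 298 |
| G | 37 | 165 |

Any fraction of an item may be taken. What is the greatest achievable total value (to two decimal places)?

Sort by value per unit weight and fill in that order.
Ratios (sorted): F 9.61, C 9.00, B 7.79, D 6.21, G 4.46, E 4.41, A 1.44
take F (31 @ 298); take C (23 @ 207); take B (14 @ 109); take 32/38 of D → 198.74. Capacity used 100/100.
Total value = 812.74

812.74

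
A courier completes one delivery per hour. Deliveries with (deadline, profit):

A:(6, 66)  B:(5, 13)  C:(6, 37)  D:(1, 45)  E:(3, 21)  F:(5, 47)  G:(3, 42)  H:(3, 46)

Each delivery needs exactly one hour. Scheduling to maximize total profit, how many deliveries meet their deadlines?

By profit: A(d6,66), F(d5,47), H(d3,46), D(d1,45), G(d3,42), C(d6,37), E(d3,21), B(d5,13)
A→slot 6; F→slot 5; H→slot 3; D→slot 1; G→slot 2; C→slot 4; E skipped; B skipped.
6 of 8 scheduled.

6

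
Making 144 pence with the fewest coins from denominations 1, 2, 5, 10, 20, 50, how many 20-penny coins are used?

144 = 2×50 + 2×20 + 2×2
Count of 20: 2

2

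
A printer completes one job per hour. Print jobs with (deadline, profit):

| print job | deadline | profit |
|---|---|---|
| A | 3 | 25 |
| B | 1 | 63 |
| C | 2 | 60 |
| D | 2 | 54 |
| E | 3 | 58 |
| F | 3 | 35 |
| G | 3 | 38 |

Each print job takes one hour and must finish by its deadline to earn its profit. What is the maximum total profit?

Take jobs in profit order; each goes to the latest open slot no later than its deadline.
By profit: B(d1,63), C(d2,60), E(d3,58), D(d2,54), G(d3,38), F(d3,35), A(d3,25)
B→slot 1; C→slot 2; E→slot 3; D skipped; G skipped; F skipped; A skipped.
Profit = 63 + 60 + 58 = 181

181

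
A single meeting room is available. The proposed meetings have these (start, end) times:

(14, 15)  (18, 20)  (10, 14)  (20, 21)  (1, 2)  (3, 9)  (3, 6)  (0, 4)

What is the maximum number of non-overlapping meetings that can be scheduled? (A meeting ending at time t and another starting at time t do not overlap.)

6

Greedy by earliest finish: after sorting by end time, pick each interval compatible with the last pick.
By end time: (1,2), (0,4), (3,6), (3,9), (10,14), (14,15), (18,20), (20,21).
Pick (1,2); next start ≥ 2 → (3,6); next start ≥ 6 → (10,14); next start ≥ 14 → (14,15); next start ≥ 15 → (18,20); next start ≥ 20 → (20,21).
Selected 6 meetings.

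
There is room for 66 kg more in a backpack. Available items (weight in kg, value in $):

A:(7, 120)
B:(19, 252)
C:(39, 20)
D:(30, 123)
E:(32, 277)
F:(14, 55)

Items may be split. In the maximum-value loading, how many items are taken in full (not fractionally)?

3

Order: A (120/7=17.14) > B (252/19=13.26) > E (277/32=8.66) > D (123/30=4.10) > F (55/14=3.93) > C (20/39=0.51)
Fill: take A (7 @ 120) → take B (19 @ 252) → take E (32 @ 277) → take 8/30 of D → 32.80; 66/66 used.
3 item(s) taken whole; one partial (take 8/30 of D).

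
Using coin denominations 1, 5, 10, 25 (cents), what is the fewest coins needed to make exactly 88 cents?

88 − 3×25→13 − 1×10→3 − 3×1→0
Total coins = 3 + 1 + 3 = 7

7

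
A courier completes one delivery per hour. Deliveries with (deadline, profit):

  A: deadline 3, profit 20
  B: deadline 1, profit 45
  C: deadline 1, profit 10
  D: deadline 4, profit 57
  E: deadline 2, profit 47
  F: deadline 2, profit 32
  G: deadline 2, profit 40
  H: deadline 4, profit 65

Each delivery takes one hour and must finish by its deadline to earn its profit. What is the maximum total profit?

214

Sort by profit descending; place each in the latest free slot ≤ its deadline.
Profit order: H=65 D=57 E=47 B=45 G=40 F=32 A=20 C=10
Assign: H→slot 4, D→slot 3, E→slot 2, B→slot 1, G skipped, F skipped, A skipped, C skipped.
Slots: [1:B] [2:E] [3:D] [4:H]
Profit = 45 + 47 + 57 + 65 = 214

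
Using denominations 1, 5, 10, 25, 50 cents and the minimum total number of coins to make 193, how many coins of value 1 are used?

3

193 − 3×50→43 − 1×25→18 − 1×10→8 − 1×5→3 − 3×1→0
Count of 1: 3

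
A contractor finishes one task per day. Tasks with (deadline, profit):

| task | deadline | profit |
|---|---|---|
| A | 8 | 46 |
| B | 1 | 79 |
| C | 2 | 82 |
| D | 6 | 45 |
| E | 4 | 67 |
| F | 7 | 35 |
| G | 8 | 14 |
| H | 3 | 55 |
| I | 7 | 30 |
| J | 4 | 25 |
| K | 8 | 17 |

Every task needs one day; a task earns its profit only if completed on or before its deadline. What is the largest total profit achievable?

By profit: C(d2,82), B(d1,79), E(d4,67), H(d3,55), A(d8,46), D(d6,45), F(d7,35), I(d7,30), J(d4,25), K(d8,17), G(d8,14)
C→slot 2; B→slot 1; E→slot 4; H→slot 3; A→slot 8; D→slot 6; F→slot 7; I→slot 5; J skipped; K skipped; G skipped.
Profit = 79 + 82 + 55 + 67 + 30 + 45 + 35 + 46 = 439

439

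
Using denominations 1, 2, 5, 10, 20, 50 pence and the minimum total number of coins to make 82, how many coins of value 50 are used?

Greedy: take as many of the largest coin as possible, then repeat with the remainder.
82 = 1×50 + 1×20 + 1×10 + 1×2
Count of 50: 1

1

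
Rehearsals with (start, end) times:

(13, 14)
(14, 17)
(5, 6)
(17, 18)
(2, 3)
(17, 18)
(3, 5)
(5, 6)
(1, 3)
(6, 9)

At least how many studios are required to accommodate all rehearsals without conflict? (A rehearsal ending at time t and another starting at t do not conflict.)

2

Count concurrent intervals with a sweep; the peak is the room count.
Events (time:±→running): 1:+→1 2:+→2 … peak 2.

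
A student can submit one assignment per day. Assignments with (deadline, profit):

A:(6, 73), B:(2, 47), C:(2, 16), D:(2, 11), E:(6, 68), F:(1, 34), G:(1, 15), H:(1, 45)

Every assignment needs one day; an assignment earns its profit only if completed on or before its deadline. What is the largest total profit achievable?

Profit order: A=73 E=68 B=47 H=45 F=34 C=16 G=15 D=11
Assign: A→slot 6, E→slot 5, B→slot 2, H→slot 1, F skipped, C skipped, G skipped, D skipped.
Slots: [1:H] [2:B] [5:E] [6:A]
Profit = 45 + 47 + 68 + 73 = 233

233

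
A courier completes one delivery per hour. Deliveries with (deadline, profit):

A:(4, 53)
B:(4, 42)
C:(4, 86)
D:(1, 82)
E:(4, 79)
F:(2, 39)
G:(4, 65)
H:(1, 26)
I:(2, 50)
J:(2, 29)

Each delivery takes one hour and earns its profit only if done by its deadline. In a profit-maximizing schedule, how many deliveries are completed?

4

By profit: C(d4,86), D(d1,82), E(d4,79), G(d4,65), A(d4,53), I(d2,50), B(d4,42), F(d2,39), J(d2,29), H(d1,26)
C→slot 4; D→slot 1; E→slot 3; G→slot 2; A skipped; I skipped; B skipped; F skipped; J skipped; H skipped.
4 of 10 scheduled.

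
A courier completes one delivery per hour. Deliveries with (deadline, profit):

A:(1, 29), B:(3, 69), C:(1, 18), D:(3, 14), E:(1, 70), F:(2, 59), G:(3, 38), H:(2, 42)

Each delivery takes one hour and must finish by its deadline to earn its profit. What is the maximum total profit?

By profit: E(d1,70), B(d3,69), F(d2,59), H(d2,42), G(d3,38), A(d1,29), C(d1,18), D(d3,14)
E→slot 1; B→slot 3; F→slot 2; H skipped; G skipped; A skipped; C skipped; D skipped.
Profit = 70 + 59 + 69 = 198

198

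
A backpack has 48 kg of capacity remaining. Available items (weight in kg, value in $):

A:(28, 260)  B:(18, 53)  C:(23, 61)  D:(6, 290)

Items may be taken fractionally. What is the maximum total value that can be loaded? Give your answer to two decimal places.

591.22

Ratios (sorted): D 48.33, A 9.29, B 2.94, C 2.65
take D (6 @ 290); take A (28 @ 260); take 14/18 of B → 41.22. Capacity used 48/48.
Total value = 591.22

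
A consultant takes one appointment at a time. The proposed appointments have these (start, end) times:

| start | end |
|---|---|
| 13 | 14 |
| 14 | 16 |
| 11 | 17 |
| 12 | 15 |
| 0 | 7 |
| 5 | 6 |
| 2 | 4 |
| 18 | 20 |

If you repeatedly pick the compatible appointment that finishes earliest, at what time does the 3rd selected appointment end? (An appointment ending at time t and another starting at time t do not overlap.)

Sorted by end: (2,4)  (5,6)  (0,7)  (13,14)  (12,15)  (14,16)  (11,17)  (18,20)
take (2,4); take (5,6); skip (0,7); take (13,14); skip (12,15); take (14,16); take (18,20).
Selected: (2,4) (5,6) (13,14) (14,16) (18,20)

14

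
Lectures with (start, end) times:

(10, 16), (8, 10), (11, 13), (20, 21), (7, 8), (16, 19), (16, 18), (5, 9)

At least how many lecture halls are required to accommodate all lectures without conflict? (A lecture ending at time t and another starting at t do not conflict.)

Count concurrent intervals with a sweep; the peak is the room count.
starts: [5, 7, 8, 10, 11, 16, 16, 20]
ends:   [8, 9, 10, 13, 16, 18, 19, 21]
s5→1 s7→2  — peak 2.

2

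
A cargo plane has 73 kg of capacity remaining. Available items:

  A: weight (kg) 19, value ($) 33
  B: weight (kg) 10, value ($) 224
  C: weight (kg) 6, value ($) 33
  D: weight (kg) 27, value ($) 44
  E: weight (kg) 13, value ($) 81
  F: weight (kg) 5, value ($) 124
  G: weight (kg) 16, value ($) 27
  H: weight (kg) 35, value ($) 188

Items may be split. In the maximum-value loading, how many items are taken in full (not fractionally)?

Ratios (sorted): F 24.80, B 22.40, E 6.23, C 5.50, H 5.37, A 1.74, G 1.69, D 1.63
take F (5 @ 124); take B (10 @ 224); take E (13 @ 81); take C (6 @ 33); take H (35 @ 188); take 4/19 of A → 6.95. Capacity used 73/73.
5 item(s) taken whole; one partial (take 4/19 of A).

5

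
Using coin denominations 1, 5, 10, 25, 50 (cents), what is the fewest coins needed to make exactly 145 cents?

5

Use the largest denomination that fits, subtract, and repeat.
145 = 2×50 + 1×25 + 2×10
Total coins = 2 + 1 + 2 = 5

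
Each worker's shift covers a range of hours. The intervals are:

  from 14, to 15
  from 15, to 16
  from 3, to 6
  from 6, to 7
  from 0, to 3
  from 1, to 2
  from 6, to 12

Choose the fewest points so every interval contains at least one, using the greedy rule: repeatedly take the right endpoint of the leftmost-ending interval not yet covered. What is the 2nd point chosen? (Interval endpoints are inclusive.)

Process intervals by earliest right end; each time one isn't hit yet, stab at its right endpoint.
Sorted: [1,2] [0,3] [3,6] [6,7] [6,12] [14,15] [15,16]
{[1,2],[0,3]} hit by 2; {[3,6],[6,7],[6,12]} hit by 6; {[14,15],[15,16]} hit by 15.
Points: 2, 6, 15 (3 total).

6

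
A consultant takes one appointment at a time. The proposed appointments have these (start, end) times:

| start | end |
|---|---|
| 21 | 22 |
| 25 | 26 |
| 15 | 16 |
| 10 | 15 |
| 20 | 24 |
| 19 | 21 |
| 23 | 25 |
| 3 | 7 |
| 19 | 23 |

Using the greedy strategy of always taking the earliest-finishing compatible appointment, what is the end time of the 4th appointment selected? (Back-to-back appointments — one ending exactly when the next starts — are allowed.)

Sort by end time and greedily take each interval whose start is ≥ the last chosen end.
Sorted by end: (3,7)  (10,15)  (15,16)  (19,21)  (21,22)  (19,23)  (20,24)  (23,25)  (25,26)
take (3,7); take (10,15); take (15,16); take (19,21); take (21,22); take (23,25); take (25,26).
Selected: (3,7) (10,15) (15,16) (19,21) (21,22) (23,25) (25,26)

21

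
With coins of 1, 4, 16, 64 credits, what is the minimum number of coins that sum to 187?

10

Use the largest denomination that fits, subtract, and repeat.
187 − 2×64→59 − 3×16→11 − 2×4→3 − 3×1→0
Total coins = 2 + 3 + 2 + 3 = 10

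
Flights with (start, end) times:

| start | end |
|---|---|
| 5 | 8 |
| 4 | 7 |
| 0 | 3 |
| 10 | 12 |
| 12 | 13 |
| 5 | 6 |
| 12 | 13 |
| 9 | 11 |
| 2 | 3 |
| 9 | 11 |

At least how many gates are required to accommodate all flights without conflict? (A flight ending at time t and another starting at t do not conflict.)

Count concurrent intervals with a sweep; the peak is the room count.
starts: [0, 2, 4, 5, 5, 9, 9, 10, 12, 12]
ends:   [3, 3, 6, 7, 8, 11, 11, 12, 13, 13]
s0→1 s2→2 e3→1 e3→0 s4→1 s5→2 s5→3  — peak 3.

3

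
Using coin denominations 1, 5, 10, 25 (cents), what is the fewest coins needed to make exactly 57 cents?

Greedy: take as many of the largest coin as possible, then repeat with the remainder.
57 − 2×25→7 − 1×5→2 − 2×1→0
Total coins = 2 + 1 + 2 = 5

5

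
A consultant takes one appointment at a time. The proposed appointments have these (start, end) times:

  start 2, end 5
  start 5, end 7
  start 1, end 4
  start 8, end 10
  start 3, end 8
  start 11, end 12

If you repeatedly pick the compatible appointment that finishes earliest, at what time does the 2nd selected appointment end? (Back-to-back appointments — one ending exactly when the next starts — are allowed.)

7

Sorted by end: (1,4)  (2,5)  (5,7)  (3,8)  (8,10)  (11,12)
take (1,4); take (5,7); take (8,10); take (11,12).
Selected: (1,4) (5,7) (8,10) (11,12)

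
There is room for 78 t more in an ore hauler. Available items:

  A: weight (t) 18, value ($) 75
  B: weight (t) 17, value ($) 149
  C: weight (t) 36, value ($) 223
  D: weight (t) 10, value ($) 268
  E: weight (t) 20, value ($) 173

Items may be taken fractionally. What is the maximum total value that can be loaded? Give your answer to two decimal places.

Order: D (268/10=26.80) > B (149/17=8.76) > E (173/20=8.65) > C (223/36=6.19) > A (75/18=4.17)
Fill: take D (10 @ 268) → take B (17 @ 149) → take E (20 @ 173) → take 31/36 of C → 192.03; 78/78 used.
Total value = 782.03

782.03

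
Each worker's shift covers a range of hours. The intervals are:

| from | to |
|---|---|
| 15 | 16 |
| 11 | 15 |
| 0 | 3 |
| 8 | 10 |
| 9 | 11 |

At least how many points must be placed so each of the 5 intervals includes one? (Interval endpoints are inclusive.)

3

Sorted: [0,3] [8,10] [9,11] [11,15] [15,16]
{[0,3]} hit by 3; {[8,10],[9,11]} hit by 10; {[11,15],[15,16]} hit by 15.
Points: 3, 10, 15 (3 total).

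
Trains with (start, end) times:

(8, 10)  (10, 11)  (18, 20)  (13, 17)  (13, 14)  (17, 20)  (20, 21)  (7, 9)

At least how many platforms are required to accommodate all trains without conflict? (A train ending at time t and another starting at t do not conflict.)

2

Events (time:±→running): 7:+→1 8:+→2 … peak 2.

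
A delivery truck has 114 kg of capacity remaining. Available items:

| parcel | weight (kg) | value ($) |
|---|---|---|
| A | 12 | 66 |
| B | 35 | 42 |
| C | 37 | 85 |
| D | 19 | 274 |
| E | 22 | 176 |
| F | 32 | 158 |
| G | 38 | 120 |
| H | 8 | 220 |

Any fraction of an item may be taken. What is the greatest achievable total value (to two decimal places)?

Order: H (220/8=27.50) > D (274/19=14.42) > E (176/22=8.00) > A (66/12=5.50) > F (158/32=4.94) > G (120/38=3.16) > C (85/37=2.30) > B (42/35=1.20)
Fill: take H (8 @ 220) → take D (19 @ 274) → take E (22 @ 176) → take A (12 @ 66) → take F (32 @ 158) → take 21/38 of G → 66.32; 114/114 used.
Total value = 960.32

960.32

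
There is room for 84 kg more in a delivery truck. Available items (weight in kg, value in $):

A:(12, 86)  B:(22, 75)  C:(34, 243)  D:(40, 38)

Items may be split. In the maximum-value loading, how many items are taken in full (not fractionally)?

Greedy by value/weight ratio, highest first.
Order: A (86/12=7.17) > C (243/34=7.15) > B (75/22=3.41) > D (38/40=0.95)
Fill: take A (12 @ 86) → take C (34 @ 243) → take B (22 @ 75) → take 16/40 of D → 15.20; 84/84 used.
3 item(s) taken whole; one partial (take 16/40 of D).

3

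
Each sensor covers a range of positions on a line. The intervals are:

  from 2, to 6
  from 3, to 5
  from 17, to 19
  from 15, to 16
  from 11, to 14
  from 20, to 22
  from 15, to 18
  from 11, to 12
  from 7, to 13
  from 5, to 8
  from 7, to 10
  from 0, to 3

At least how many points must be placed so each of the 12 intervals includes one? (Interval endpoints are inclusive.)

Sorted: [0,3] [3,5] [2,6] [5,8] [7,10] [11,12] [7,13] [11,14] [15,16] [15,18] [17,19] [20,22]
{[0,3],[3,5],[2,6]} hit by 3; {[5,8],[7,10]} hit by 8; {[11,12],[7,13],[11,14]} hit by 12; {[15,16],[15,18]} hit by 16; {[17,19]} hit by 19; {[20,22]} hit by 22.
Points: 3, 8, 12, 16, 19, 22 (6 total).

6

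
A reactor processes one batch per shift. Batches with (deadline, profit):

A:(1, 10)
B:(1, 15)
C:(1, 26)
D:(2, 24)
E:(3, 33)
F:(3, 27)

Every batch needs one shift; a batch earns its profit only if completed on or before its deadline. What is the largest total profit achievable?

86

Profit order: E=33 F=27 C=26 D=24 B=15 A=10
Assign: E→slot 3, F→slot 2, C→slot 1, D skipped, B skipped, A skipped.
Slots: [1:C] [2:F] [3:E]
Profit = 26 + 27 + 33 = 86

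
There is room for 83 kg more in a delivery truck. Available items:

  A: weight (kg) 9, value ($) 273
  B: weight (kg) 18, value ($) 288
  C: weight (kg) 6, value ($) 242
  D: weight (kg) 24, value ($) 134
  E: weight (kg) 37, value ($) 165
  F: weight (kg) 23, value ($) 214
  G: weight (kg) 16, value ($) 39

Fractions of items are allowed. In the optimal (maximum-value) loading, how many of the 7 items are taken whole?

Greedy by value/weight ratio, highest first.
Ratios (sorted): C 40.33, A 30.33, B 16.00, F 9.30, D 5.58, E 4.46, G 2.44
take C (6 @ 242); take A (9 @ 273); take B (18 @ 288); take F (23 @ 214); take D (24 @ 134); take 3/37 of E → 13.38. Capacity used 83/83.
5 item(s) taken whole; one partial (take 3/37 of E).

5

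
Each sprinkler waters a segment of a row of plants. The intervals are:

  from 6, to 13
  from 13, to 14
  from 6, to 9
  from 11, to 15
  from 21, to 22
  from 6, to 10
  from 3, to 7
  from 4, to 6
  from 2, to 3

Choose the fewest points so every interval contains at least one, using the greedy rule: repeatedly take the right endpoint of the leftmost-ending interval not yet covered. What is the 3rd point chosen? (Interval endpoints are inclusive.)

By right end: [2,3]  [4,6]  [3,7]  [6,9]  [6,10]  [6,13]  [13,14]  [11,15]  [21,22]
[2,3] uncovered → point at 3; [4,6] uncovered → point at 6; [13,14] uncovered → point at 14; [21,22] uncovered → point at 22.
Points: 3, 6, 14, 22 (4 total).

14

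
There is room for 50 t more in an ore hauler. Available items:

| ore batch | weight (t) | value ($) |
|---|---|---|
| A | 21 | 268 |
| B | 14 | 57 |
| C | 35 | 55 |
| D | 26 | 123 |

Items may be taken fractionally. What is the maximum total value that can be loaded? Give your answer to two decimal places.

403.21

Ratios (sorted): A 12.76, D 4.73, B 4.07, C 1.57
take A (21 @ 268); take D (26 @ 123); take 3/14 of B → 12.21. Capacity used 50/50.
Total value = 403.21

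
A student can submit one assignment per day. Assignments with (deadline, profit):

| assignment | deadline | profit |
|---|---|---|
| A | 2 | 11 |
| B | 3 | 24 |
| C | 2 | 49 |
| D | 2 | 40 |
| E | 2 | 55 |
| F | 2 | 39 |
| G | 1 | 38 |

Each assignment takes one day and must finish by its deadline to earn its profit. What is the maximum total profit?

128

Take jobs in profit order; each goes to the latest open slot no later than its deadline.
By profit: E(d2,55), C(d2,49), D(d2,40), F(d2,39), G(d1,38), B(d3,24), A(d2,11)
E→slot 2; C→slot 1; D skipped; F skipped; G skipped; B→slot 3; A skipped.
Profit = 49 + 55 + 24 = 128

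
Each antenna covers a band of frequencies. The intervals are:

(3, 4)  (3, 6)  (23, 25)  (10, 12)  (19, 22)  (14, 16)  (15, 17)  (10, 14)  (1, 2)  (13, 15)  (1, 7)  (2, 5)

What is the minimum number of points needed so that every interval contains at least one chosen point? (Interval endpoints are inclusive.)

6

By right end: [1,2]  [3,4]  [2,5]  [3,6]  [1,7]  [10,12]  [10,14]  [13,15]  [14,16]  [15,17]  [19,22]  [23,25]
[1,2] uncovered → point at 2; [3,4] uncovered → point at 4; [10,12] uncovered → point at 12; [13,15] uncovered → point at 15; [19,22] uncovered → point at 22; [23,25] uncovered → point at 25.
Points: 2, 4, 12, 15, 22, 25 (6 total).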